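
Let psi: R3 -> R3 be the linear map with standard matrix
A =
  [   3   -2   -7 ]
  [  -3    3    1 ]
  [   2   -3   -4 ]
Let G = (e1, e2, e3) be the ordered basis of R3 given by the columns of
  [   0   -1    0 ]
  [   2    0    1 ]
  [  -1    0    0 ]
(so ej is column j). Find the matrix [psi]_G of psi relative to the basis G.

[[2, 2, 3], [-3, 3, 2], [1, -1, -3]]

The j-th column of [psi]_G is [psi(ej)]_G.
psi(e1) = A e1 = (3, 5, -2) = 2e1 - 3e2 + e3, so column 1 is (2, -3, 1).
Repeating for e2, e3 and assembling the columns gives [[2, 2, 3], [-3, 3, 2], [1, -1, -3]].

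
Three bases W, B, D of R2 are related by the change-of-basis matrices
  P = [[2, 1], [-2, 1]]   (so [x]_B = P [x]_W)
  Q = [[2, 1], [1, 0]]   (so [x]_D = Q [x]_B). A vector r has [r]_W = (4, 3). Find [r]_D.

Composing the changes, [r]_D = Q P [r]_W.
Q P = [[2, 3], [2, 1]]; applying this to (4, 3) gives (17, 11).

(17, 11)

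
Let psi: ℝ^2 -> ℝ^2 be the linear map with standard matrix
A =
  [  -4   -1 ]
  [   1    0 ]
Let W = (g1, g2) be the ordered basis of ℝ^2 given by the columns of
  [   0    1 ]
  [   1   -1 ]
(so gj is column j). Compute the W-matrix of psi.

[[-1, -2], [-1, -3]]

With P the matrix whose columns are g1, g2, [psi]_W = P^(-1) A P.
Column by column: psi(g1) = A g1 = [-1, 0]; its W-coordinates [-1, -1] give column 1.
Continuing for each basis vector yields [psi]_W = [[-1, -2], [-1, -3]].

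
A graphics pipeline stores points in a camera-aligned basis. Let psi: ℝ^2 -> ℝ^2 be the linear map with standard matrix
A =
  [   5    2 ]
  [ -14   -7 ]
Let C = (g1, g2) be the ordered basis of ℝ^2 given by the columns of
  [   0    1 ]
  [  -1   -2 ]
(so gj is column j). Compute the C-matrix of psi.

Let P have columns g1, g2. Then [psi]_C = P^(-1) A P.
Here det P = 1, so P^(-1) is integer; computing A P first and then P^(-1)(A P) gives [[-3, -2], [-2, 1]].

[[-3, -2], [-2, 1]]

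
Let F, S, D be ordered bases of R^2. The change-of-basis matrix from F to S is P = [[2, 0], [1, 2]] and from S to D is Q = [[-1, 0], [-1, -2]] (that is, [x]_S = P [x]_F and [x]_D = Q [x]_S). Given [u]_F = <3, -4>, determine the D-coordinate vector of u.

<-6, 4>

First [u]_S = P [u]_F = <6, -5>.
Then [u]_D = Q [u]_S = <-6, 4>.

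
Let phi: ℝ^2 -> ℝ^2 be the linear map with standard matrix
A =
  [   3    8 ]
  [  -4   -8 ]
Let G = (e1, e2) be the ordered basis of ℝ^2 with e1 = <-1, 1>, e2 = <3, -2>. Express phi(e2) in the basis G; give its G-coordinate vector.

<-2, -3>

Compute phi(e2) = A e2 = <-7, 4> in standard coordinates.
Then write this in G-coordinates: solve for y in y_1 e1 + y_2 e2 = <-7, 4>.
This gives y = <-2, -3>, which is column 2 of [phi]_G.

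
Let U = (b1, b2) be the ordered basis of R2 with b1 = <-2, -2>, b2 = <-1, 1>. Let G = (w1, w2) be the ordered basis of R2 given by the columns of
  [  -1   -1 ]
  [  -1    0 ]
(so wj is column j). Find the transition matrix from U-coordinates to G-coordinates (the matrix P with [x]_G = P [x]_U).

[[2, -1], [0, 2]]

Take x = bj: its U-coordinates are the j-th standard unit vector, so P e_j — column j of P — equals [bj]_G.
b1 = 2w1 + 0·w2, giving column 1 = <2, 0>; repeating for each j gives P = [[2, -1], [0, 2]].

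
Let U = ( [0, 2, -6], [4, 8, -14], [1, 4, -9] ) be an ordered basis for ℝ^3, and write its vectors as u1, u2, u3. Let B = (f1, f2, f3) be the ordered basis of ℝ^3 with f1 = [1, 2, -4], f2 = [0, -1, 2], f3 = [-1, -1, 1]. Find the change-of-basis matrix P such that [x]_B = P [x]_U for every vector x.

Take x = uj: its U-coordinates are the j-th standard unit vector, so P e_j — column j of P — equals [uj]_B.
u1 = 2f1 + 0·f2 + 2f3, giving column 1 = [2, 0, 2]; repeating for each j gives P = [[2, 2, 2], [0, -2, -1], [2, -2, 1]].

[[2, 2, 2], [0, -2, -1], [2, -2, 1]]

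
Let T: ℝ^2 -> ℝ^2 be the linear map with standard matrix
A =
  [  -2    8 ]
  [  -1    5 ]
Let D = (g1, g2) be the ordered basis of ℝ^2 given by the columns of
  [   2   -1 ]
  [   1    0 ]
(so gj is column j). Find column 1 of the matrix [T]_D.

Compute T(g1) = A g1 = [4, 3] in standard coordinates.
Then write this in D-coordinates: solve for y in y_1 g1 + y_2 g2 = [4, 3].
This gives y = [3, 2], which is column 1 of [T]_D.

[3, 2]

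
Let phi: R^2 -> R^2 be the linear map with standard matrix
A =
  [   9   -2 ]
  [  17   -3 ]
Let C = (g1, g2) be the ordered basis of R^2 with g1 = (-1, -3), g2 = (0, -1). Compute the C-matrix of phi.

The j-th column of [phi]_C is [phi(gj)]_C.
phi(g1) = A g1 = (-3, -8) = 3g1 - g2, so column 1 is (3, -1).
Repeating for g2 and assembling the columns gives [[3, -2], [-1, 3]].

[[3, -2], [-1, 3]]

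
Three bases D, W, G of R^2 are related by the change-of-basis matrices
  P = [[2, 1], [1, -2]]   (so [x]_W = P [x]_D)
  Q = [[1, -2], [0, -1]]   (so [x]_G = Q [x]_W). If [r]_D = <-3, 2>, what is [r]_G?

<10, 7>

Apply P to get W-coordinates <-4, -7>, then Q to get G-coordinates.
The result is [r]_G = <10, 7>.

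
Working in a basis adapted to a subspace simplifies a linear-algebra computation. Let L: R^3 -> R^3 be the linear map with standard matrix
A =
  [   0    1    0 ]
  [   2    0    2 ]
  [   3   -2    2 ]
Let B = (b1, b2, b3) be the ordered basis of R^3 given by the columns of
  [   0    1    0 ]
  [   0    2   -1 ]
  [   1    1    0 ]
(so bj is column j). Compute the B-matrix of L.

[[2, -1, 3], [0, 2, -1], [-2, 0, -2]]

The j-th column of [L]_B is [L(bj)]_B.
L(b1) = A b1 = [0, 2, 2] = 2b1 + 0·b2 - 2b3, so column 1 is [2, 0, -2].
Repeating for b2, b3 and assembling the columns gives [[2, -1, 3], [0, 2, -1], [-2, 0, -2]].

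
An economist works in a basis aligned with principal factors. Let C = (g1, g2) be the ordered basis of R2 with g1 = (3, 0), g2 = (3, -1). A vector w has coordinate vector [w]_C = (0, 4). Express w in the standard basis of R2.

The coordinates say w = 0·g1 + 4g2; adding the scaled basis vectors gives (12, -4).

(12, -4)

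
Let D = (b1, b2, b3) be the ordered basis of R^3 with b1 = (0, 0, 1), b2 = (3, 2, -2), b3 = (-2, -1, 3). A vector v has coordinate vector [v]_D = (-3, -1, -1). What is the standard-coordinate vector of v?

(-1, -1, -4)

The coordinates say v = -3b1 - b2 - b3; adding the scaled basis vectors gives (-1, -1, -4).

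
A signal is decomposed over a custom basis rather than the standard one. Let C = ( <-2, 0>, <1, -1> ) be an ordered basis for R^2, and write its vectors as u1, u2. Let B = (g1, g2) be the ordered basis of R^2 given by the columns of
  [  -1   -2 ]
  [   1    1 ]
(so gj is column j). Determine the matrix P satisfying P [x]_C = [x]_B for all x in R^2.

[[-2, -1], [2, 0]]

Let M have columns uj and N have columns gj. Then for every x, N [x]_B = x = M [x]_C, so P = N^(-1) M.
Since det N = 1, N^(-1) has integer entries; multiplying gives P = [[-2, -1], [2, 0]].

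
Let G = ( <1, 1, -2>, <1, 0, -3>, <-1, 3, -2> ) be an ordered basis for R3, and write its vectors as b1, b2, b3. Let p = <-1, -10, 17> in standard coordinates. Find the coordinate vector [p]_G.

<-1, -3, -3>

We seek scalars with c_1 b1 + ... + c_3 b3 = p; equivalently solve M c = p where the columns of M are b1, ..., b3.
Gaussian elimination on [M | p] yields c = (-1, -3, -3).
Check: -b1 - 3b2 - 3b3 = <-1, -10, 17>.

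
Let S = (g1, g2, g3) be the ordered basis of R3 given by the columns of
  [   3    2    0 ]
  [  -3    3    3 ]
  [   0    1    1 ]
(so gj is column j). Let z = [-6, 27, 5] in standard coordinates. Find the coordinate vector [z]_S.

[-4, 3, 2]

We seek scalars with c_1 g1 + ... + c_3 g3 = z; equivalently solve M c = z where the columns of M are g1, ..., g3.
Gaussian elimination on [M | z] yields c = (-4, 3, 2).
Check: -4g1 + 3g2 + 2g3 = [-6, 27, 5].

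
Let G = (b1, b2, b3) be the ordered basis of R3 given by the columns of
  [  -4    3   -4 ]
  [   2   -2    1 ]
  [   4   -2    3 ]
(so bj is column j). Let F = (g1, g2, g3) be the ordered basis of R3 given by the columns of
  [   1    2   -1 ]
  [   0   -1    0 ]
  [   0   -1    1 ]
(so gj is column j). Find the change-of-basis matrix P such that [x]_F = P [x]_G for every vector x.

[[2, -1, 0], [-2, 2, -1], [2, 0, 2]]

Column j of P is [bj]_F, since P maps G-coordinates to F-coordinates.
Expressing b1 in F: b1 = 2g1 - 2g2 + 2g3, so column 1 of P is (2, -2, 2).
Doing the same for each bj gives P = [[2, -1, 0], [-2, 2, -1], [2, 0, 2]].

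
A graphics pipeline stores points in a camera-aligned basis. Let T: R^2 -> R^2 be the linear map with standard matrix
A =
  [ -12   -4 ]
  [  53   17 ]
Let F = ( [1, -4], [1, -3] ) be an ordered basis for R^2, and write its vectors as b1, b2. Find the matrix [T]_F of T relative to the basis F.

The j-th column of [T]_F is [T(bj)]_F.
T(b1) = A b1 = [4, -15] = 3b1 + b2, so column 1 is [3, 1].
Repeating for b2 and assembling the columns gives [[3, -2], [1, 2]].

[[3, -2], [1, 2]]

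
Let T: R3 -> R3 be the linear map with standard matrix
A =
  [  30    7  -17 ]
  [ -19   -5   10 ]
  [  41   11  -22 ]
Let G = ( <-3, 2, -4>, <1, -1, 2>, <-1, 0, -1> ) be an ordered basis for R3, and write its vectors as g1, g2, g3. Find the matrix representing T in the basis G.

The j-th column of [T]_G is [T(gj)]_G.
T(g1) = A g1 = <-8, 7, -13> = 2g1 - 3g2 - g3, so column 1 is <2, -3, -1>.
Repeating for g2, g3 and assembling the columns gives [[2, 3, 3], [-3, 0, -3], [-1, 2, 1]].

[[2, 3, 3], [-3, 0, -3], [-1, 2, 1]]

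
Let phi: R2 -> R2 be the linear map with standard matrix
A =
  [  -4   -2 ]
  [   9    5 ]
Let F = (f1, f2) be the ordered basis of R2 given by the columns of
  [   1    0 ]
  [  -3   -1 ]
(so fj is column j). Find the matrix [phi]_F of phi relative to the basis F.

The j-th column of [phi]_F is [phi(fj)]_F.
phi(f1) = A f1 = [2, -6] = 2f1 + 0·f2, so column 1 is [2, 0].
Repeating for f2 and assembling the columns gives [[2, 2], [0, -1]].

[[2, 2], [0, -1]]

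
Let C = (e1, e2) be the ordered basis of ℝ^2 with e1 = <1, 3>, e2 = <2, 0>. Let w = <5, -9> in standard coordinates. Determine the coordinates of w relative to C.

Write w = c_1 e1 + c_2 e2 and solve for the c_i.
System: c_1 + 2c_2 = 5, 3c_1 + 0c_2 = -9; solving gives c_1 = -3, c_2 = 4.
Check: -3e1 + 4e2 = <5, -9>.

<-3, 4>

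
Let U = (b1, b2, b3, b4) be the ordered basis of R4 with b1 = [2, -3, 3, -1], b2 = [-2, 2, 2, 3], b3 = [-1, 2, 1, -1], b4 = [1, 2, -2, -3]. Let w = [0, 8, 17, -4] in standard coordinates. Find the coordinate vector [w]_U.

We seek scalars with c_1 b1 + ... + c_4 b4 = w; equivalently solve M c = w where the columns of M are b1, ..., b4.
Row-reducing the augmented matrix [M | w] gives c = (4, 4, 3, 3).
Check: 4b1 + 4b2 + 3b3 + 3b4 = [0, 8, 17, -4].

[4, 4, 3, 3]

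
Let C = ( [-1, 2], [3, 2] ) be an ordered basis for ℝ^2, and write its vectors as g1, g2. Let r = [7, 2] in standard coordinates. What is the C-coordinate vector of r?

Write r = c_1 g1 + c_2 g2 and solve for the c_i.
System: -c_1 + 3c_2 = 7, 2c_1 + 2c_2 = 2; solving gives c_1 = -1, c_2 = 2.
Check: -g1 + 2g2 = [7, 2].

[-1, 2]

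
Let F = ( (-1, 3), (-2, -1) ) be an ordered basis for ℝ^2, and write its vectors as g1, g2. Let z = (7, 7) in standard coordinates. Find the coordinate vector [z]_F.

We seek scalars with c_1 g1 + c_2 g2 = z; equivalently solve M c = z where the columns of M are g1, g2.
System: -c_1 - 2c_2 = 7, 3c_1 - c_2 = 7; solving gives c_1 = 1, c_2 = -4.
Check: g1 - 4g2 = (7, 7).

(1, -4)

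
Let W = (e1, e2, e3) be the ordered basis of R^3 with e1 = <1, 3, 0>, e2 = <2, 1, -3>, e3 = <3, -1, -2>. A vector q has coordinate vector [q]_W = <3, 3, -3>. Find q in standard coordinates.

<0, 15, -3>

q = M [q]_W, where M has columns e1, ..., e3.
Carrying out the matrix-vector product, q = <0, 15, -3>.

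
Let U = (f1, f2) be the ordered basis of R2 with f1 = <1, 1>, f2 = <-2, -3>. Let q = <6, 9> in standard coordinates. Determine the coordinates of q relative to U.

Write q = c_1 f1 + c_2 f2 and solve for the c_i.
System: c_1 - 2c_2 = 6, c_1 - 3c_2 = 9; solving gives c_1 = 0, c_2 = -3.
Check: 0·f1 - 3f2 = <6, 9>.

<0, -3>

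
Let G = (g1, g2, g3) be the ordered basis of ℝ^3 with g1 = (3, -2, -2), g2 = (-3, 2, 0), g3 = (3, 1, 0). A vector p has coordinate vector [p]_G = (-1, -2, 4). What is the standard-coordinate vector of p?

The coordinates say p = -g1 - 2g2 + 4g3; adding the scaled basis vectors gives (15, 2, 2).

(15, 2, 2)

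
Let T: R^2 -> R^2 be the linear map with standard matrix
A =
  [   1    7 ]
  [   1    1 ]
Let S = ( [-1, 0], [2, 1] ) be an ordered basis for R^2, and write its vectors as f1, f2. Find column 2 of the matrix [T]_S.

Compute T(f2) = A f2 = [9, 3] in standard coordinates.
Then write this in S-coordinates: solve for y in y_1 f1 + y_2 f2 = [9, 3].
This gives y = [-3, 3], which is column 2 of [T]_S.

[-3, 3]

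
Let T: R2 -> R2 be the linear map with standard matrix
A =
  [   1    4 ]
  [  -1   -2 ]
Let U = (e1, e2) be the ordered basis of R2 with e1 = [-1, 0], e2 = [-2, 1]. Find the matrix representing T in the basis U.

The j-th column of [T]_U is [T(ej)]_U.
T(e1) = A e1 = [-1, 1] = -e1 + e2, so column 1 is [-1, 1].
Repeating for e2 and assembling the columns gives [[-1, -2], [1, 0]].

[[-1, -2], [1, 0]]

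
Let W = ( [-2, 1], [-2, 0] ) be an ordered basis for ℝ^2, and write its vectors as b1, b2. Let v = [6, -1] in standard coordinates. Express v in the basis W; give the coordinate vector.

Write v = c_1 b1 + c_2 b2 and solve for the c_i.
System: -2c_1 - 2c_2 = 6, c_1 + 0c_2 = -1; solving gives c_1 = -1, c_2 = -2.
Check: -b1 - 2b2 = [6, -1].

[-1, -2]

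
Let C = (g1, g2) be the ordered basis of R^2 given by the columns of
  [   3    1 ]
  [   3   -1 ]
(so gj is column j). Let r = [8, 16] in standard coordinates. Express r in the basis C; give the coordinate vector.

Write r = c_1 g1 + c_2 g2 and solve for the c_i.
System: 3c_1 + c_2 = 8, 3c_1 - c_2 = 16; solving gives c_1 = 4, c_2 = -4.
Check: 4g1 - 4g2 = [8, 16].

[4, -4]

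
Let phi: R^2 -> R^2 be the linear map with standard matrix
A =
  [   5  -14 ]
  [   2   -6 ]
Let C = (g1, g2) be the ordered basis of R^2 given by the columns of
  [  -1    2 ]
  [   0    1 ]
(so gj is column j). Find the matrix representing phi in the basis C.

[[1, 0], [-2, -2]]

With P the matrix whose columns are g1, g2, [phi]_C = P^(-1) A P.
Column by column: phi(g1) = A g1 = [-5, -2]; its C-coordinates [1, -2] give column 1.
Continuing for each basis vector yields [phi]_C = [[1, 0], [-2, -2]].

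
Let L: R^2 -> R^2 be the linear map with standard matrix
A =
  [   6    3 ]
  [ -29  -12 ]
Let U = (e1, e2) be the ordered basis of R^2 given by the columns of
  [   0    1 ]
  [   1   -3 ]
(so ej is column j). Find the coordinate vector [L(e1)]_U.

Compute L(e1) = A e1 = (3, -12) in standard coordinates.
Then write this in U-coordinates: solve for y in y_1 e1 + y_2 e2 = (3, -12).
This gives y = (-3, 3), which is column 1 of [L]_U.

(-3, 3)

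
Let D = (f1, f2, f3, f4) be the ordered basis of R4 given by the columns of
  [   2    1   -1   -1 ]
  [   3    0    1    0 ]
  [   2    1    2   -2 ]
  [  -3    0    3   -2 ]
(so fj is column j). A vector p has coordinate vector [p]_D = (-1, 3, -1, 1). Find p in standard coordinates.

(1, -4, -3, -2)

p = M [p]_D, where M has columns f1, ..., f4.
Carrying out the matrix-vector product, p = (1, -4, -3, -2).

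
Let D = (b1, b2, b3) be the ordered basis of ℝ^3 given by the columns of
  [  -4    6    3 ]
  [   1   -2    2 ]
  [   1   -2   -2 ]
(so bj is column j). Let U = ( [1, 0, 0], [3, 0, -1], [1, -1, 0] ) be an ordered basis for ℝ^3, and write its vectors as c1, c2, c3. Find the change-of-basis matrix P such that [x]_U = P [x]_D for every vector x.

Take x = bj: its D-coordinates are the j-th standard unit vector, so P e_j — column j of P — equals [bj]_U.
b1 = 0·c1 - c2 - c3, giving column 1 = [0, -1, -1]; repeating for each j gives P = [[0, -2, -1], [-1, 2, 2], [-1, 2, -2]].

[[0, -2, -1], [-1, 2, 2], [-1, 2, -2]]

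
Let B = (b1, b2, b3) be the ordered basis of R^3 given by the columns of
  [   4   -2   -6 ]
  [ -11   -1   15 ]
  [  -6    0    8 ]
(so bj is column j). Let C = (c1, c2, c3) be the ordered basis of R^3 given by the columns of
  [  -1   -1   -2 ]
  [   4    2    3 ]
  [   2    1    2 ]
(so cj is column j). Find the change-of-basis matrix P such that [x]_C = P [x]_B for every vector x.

Let M have columns bj and N have columns cj. Then for every x, N [x]_C = x = M [x]_B, so P = N^(-1) M.
Since det N = 1, N^(-1) has integer entries; multiplying gives P = [[-2, -2, 2], [0, 2, 2], [-1, 1, 1]].

[[-2, -2, 2], [0, 2, 2], [-1, 1, 1]]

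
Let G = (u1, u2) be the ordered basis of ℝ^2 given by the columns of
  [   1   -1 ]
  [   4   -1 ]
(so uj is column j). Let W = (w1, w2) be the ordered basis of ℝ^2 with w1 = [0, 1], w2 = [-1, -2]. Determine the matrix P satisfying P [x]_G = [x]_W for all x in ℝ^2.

[[2, 1], [-1, 1]]

Column j of P is [uj]_W, since P maps G-coordinates to W-coordinates.
Expressing u1 in W: u1 = 2w1 - w2, so column 1 of P is [2, -1].
Doing the same for each uj gives P = [[2, 1], [-1, 1]].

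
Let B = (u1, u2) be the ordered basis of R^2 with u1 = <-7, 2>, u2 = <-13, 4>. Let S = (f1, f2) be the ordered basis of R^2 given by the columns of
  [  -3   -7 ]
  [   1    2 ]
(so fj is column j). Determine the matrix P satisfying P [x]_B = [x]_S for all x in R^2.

[[0, 2], [1, 1]]

Take x = uj: its B-coordinates are the j-th standard unit vector, so P e_j — column j of P — equals [uj]_S.
u1 = 0·f1 + f2, giving column 1 = <0, 1>; repeating for each j gives P = [[0, 2], [1, 1]].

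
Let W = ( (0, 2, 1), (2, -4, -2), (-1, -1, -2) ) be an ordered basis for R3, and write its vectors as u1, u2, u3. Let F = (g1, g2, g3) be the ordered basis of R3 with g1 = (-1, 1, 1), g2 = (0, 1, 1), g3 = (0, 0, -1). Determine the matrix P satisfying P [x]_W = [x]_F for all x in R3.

Let M have columns uj and N have columns gj. Then for every x, N [x]_F = x = M [x]_W, so P = N^(-1) M.
Since det N = 1, N^(-1) has integer entries; multiplying gives P = [[0, -2, 1], [2, -2, -2], [1, -2, 1]].

[[0, -2, 1], [2, -2, -2], [1, -2, 1]]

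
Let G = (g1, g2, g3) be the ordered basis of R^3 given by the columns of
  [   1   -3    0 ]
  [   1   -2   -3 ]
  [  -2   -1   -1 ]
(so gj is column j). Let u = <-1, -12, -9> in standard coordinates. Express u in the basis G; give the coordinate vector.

<2, 1, 4>

[u]_G is the unique c with M c = u, where M has columns g1, ..., g3.
Gaussian elimination on [M | u] yields c = (2, 1, 4).
Check: 2g1 + g2 + 4g3 = <-1, -12, -9>.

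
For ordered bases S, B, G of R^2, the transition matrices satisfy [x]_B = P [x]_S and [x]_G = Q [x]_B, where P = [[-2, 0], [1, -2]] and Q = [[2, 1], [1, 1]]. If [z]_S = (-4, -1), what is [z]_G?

First [z]_B = P [z]_S = (8, -2).
Then [z]_G = Q [z]_B = (14, 6).

(14, 6)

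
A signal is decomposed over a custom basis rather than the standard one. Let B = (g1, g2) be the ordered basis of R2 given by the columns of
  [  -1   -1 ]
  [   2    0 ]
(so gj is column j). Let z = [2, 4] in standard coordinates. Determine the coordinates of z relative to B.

[2, -4]

Write z = c_1 g1 + c_2 g2 and solve for the c_i.
System: -c_1 - c_2 = 2, 2c_1 + 0c_2 = 4; solving gives c_1 = 2, c_2 = -4.
Check: 2g1 - 4g2 = [2, 4].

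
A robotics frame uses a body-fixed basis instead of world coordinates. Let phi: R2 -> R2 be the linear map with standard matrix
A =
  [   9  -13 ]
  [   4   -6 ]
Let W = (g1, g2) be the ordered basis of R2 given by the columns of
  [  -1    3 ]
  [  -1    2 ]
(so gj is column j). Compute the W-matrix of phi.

[[2, 2], [2, 1]]

With P the matrix whose columns are g1, g2, [phi]_W = P^(-1) A P.
Column by column: phi(g1) = A g1 = <4, 2>; its W-coordinates <2, 2> give column 1.
Continuing for each basis vector yields [phi]_W = [[2, 2], [2, 1]].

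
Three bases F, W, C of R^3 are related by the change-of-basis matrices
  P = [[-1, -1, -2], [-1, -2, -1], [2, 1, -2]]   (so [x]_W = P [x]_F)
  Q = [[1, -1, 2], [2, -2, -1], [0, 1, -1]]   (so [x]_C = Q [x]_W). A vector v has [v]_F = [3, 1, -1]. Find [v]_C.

[20, -5, -13]

Apply P to get W-coordinates [-2, -4, 9], then Q to get C-coordinates.
The result is [v]_C = [20, -5, -13].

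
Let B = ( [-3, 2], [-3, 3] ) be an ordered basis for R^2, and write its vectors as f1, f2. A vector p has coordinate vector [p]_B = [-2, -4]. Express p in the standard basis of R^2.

The coordinates say p = -2f1 - 4f2; adding the scaled basis vectors gives [18, -16].

[18, -16]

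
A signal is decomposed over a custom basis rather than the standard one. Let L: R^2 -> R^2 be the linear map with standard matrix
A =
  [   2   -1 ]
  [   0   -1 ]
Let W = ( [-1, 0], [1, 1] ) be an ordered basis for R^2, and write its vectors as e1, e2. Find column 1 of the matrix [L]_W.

Compute L(e1) = A e1 = [-2, 0] in standard coordinates.
Then write this in W-coordinates: solve for y in y_1 e1 + y_2 e2 = [-2, 0].
This gives y = [2, 0], which is column 1 of [L]_W.

[2, 0]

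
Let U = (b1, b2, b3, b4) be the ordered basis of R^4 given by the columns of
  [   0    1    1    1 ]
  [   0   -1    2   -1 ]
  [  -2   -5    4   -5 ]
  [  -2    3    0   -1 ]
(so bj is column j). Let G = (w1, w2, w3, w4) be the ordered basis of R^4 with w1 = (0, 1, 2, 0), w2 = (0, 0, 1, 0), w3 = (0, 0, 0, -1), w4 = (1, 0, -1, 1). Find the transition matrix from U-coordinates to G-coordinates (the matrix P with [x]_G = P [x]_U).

Take x = bj: its U-coordinates are the j-th standard unit vector, so P e_j — column j of P — equals [bj]_G.
b1 = 0·w1 - 2w2 + 2w3 + 0·w4, giving column 1 = (0, -2, 2, 0); repeating for each j gives P = [[0, -1, 2, -1], [-2, -2, 1, -2], [2, -2, 1, 2], [0, 1, 1, 1]].

[[0, -1, 2, -1], [-2, -2, 1, -2], [2, -2, 1, 2], [0, 1, 1, 1]]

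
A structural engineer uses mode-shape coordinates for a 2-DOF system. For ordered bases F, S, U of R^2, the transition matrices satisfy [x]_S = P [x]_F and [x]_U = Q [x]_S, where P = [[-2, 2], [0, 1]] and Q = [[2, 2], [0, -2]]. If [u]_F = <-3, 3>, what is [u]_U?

Apply P to get S-coordinates <12, 3>, then Q to get U-coordinates.
The result is [u]_U = <30, -6>.

<30, -6>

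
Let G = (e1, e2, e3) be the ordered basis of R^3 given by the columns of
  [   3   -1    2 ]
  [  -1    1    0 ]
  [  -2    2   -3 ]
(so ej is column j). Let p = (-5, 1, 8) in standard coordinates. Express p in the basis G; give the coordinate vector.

[p]_G is the unique c with M c = p, where M has columns e1, ..., e3.
Solving this 3x3 system gives c = (0, 1, -2).
Check: 0·e1 + e2 - 2e3 = (-5, 1, 8).

(0, 1, -2)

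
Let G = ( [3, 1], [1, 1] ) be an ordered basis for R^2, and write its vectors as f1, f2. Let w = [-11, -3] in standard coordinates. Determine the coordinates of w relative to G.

[-4, 1]

[w]_G is the unique c with M c = w, where M has columns f1, f2.
System: 3c_1 + c_2 = -11, c_1 + c_2 = -3; solving gives c_1 = -4, c_2 = 1.
Check: -4f1 + f2 = [-11, -3].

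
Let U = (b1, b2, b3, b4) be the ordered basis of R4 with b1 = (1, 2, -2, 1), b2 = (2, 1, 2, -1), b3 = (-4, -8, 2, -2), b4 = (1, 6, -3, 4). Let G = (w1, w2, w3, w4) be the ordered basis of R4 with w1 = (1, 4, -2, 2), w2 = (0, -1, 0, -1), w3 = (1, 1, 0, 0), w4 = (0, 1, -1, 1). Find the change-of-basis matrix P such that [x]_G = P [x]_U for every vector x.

Column j of P is [bj]_G, since P maps U-coordinates to G-coordinates.
Expressing b1 in G: b1 = 0·w1 + w2 + w3 + 2w4, so column 1 of P is (0, 1, 1, 2).
Doing the same for each bj gives P = [[0, 0, -2, 1], [1, -1, 0, -1], [1, 2, -2, 0], [2, -2, 2, 1]].

[[0, 0, -2, 1], [1, -1, 0, -1], [1, 2, -2, 0], [2, -2, 2, 1]]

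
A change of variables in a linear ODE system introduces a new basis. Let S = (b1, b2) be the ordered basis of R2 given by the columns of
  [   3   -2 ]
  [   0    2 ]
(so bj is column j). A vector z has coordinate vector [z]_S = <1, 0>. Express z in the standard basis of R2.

<3, 0>

z = M [z]_S, where M has columns b1, b2.
Carrying out the matrix-vector product, z = <3, 0>.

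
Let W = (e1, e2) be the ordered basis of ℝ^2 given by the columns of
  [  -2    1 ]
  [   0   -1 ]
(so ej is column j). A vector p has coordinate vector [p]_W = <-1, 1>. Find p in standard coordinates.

The coordinates say p = -e1 + e2; adding the scaled basis vectors gives <3, -1>.

<3, -1>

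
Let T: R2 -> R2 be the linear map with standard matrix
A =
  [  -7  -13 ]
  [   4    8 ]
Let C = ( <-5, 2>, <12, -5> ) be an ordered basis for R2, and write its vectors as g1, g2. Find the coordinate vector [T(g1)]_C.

Column 1 of [T]_C is the C-coordinate vector of T(g1).
In standard coordinates T(g1) = A g1 = <9, -4>.
Converting to C: <9, -4> = 3g1 + 2g2, so the coordinate vector is <3, 2>.

<3, 2>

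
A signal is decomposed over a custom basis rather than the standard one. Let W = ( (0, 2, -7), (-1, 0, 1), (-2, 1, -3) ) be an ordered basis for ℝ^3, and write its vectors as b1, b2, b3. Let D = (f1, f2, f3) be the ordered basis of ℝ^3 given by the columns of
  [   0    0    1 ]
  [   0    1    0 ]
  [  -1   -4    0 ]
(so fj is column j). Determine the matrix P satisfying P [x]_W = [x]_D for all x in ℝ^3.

Take x = bj: its W-coordinates are the j-th standard unit vector, so P e_j — column j of P — equals [bj]_D.
b1 = -f1 + 2f2 + 0·f3, giving column 1 = (-1, 2, 0); repeating for each j gives P = [[-1, -1, -1], [2, 0, 1], [0, -1, -2]].

[[-1, -1, -1], [2, 0, 1], [0, -1, -2]]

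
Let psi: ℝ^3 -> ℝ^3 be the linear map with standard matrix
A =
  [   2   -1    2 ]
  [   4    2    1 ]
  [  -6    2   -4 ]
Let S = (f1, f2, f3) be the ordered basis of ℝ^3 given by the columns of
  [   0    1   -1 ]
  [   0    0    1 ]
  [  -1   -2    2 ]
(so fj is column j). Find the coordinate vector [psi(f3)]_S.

Compute psi(f3) = A f3 = [1, 0, 0] in standard coordinates.
Then write this in S-coordinates: solve for y in y_1 f1 + ... + y_3 f3 = [1, 0, 0].
This gives y = [-2, 1, 0], which is column 3 of [psi]_S.

[-2, 1, 0]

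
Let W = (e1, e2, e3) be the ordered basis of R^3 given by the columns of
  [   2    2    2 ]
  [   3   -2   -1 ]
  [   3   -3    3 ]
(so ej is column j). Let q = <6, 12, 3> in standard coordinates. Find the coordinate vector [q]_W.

[q]_W is the unique c with M c = q, where M has columns e1, ..., e3.
Row-reducing the augmented matrix [M | q] gives c = (4, 1, -2).
Check: 4e1 + e2 - 2e3 = <6, 12, 3>.

<4, 1, -2>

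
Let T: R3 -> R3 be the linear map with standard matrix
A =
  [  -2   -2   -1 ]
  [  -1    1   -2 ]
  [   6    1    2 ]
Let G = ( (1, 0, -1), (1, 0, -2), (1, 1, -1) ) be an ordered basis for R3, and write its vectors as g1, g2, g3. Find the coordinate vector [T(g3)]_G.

(-3, -2, 2)

Compute T(g3) = A g3 = (-3, 2, 5) in standard coordinates.
Then write this in G-coordinates: solve for y in y_1 g1 + ... + y_3 g3 = (-3, 2, 5).
This gives y = (-3, -2, 2), which is column 3 of [T]_G.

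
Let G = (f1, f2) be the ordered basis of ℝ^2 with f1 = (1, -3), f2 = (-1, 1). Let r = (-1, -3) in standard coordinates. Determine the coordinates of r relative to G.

We seek scalars with c_1 f1 + c_2 f2 = r; equivalently solve M c = r where the columns of M are f1, f2.
System: c_1 - c_2 = -1, -3c_1 + c_2 = -3; solving gives c_1 = 2, c_2 = 3.
Check: 2f1 + 3f2 = (-1, -3).

(2, 3)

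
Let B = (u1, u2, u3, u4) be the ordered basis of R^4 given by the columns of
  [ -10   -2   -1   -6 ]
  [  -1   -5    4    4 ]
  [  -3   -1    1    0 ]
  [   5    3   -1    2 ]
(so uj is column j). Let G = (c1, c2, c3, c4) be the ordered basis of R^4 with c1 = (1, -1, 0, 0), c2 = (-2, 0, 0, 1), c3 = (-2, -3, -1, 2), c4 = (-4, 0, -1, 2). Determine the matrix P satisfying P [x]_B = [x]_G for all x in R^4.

[[-2, 2, -1, 2], [-1, 1, 1, 2], [1, 1, -1, -2], [2, 0, 0, 2]]

Take x = uj: its B-coordinates are the j-th standard unit vector, so P e_j — column j of P — equals [uj]_G.
u1 = -2c1 - c2 + c3 + 2c4, giving column 1 = (-2, -1, 1, 2); repeating for each j gives P = [[-2, 2, -1, 2], [-1, 1, 1, 2], [1, 1, -1, -2], [2, 0, 0, 2]].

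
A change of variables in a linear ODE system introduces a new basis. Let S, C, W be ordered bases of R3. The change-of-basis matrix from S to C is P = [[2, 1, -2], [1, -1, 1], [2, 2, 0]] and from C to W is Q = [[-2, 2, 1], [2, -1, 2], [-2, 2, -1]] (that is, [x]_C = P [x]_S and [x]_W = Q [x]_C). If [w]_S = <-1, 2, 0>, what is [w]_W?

<-4, 7, -8>

First [w]_C = P [w]_S = <0, -3, 2>.
Then [w]_W = Q [w]_C = <-4, 7, -8>.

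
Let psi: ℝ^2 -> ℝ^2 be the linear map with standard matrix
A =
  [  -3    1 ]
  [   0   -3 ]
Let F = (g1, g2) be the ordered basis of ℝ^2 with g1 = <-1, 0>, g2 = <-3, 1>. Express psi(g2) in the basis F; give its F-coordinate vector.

Column 2 of [psi]_F is the F-coordinate vector of psi(g2).
In standard coordinates psi(g2) = A g2 = <10, -3>.
Converting to F: <10, -3> = -g1 - 3g2, so the coordinate vector is <-1, -3>.

<-1, -3>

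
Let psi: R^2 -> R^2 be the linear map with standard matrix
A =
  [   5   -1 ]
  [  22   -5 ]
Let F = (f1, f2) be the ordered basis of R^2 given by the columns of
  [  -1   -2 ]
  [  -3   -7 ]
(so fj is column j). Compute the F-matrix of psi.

[[0, 3], [1, 0]]

The j-th column of [psi]_F is [psi(fj)]_F.
psi(f1) = A f1 = (-2, -7) = 0·f1 + f2, so column 1 is (0, 1).
Repeating for f2 and assembling the columns gives [[0, 3], [1, 0]].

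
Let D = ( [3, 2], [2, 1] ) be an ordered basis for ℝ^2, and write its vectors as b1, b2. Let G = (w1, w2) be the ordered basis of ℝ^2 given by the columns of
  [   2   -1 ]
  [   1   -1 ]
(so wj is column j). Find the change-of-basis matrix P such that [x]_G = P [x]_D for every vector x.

[[1, 1], [-1, 0]]

Column j of P is [bj]_G, since P maps D-coordinates to G-coordinates.
Expressing b1 in G: b1 = w1 - w2, so column 1 of P is [1, -1].
Doing the same for each bj gives P = [[1, 1], [-1, 0]].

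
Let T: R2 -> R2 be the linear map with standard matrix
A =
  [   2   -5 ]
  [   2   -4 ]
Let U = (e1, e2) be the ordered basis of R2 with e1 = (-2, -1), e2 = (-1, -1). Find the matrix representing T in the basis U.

The j-th column of [T]_U is [T(ej)]_U.
T(e1) = A e1 = (1, 0) = -e1 + e2, so column 1 is (-1, 1).
Repeating for e2 and assembling the columns gives [[-1, -1], [1, -1]].

[[-1, -1], [1, -1]]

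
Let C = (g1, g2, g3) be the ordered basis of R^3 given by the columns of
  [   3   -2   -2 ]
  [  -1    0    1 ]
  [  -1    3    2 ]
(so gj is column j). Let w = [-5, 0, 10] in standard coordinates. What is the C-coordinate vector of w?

[1, 3, 1]

Write w = c_1 g1 + ... + c_3 g3 and solve for the c_i.
Row-reducing the augmented matrix [M | w] gives c = (1, 3, 1).
Check: g1 + 3g2 + g3 = [-5, 0, 10].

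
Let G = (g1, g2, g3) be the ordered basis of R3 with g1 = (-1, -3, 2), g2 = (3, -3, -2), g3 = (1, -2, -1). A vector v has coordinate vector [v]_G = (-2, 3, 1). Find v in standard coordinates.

(12, -5, -11)

By definition v = -2g1 + 3g2 + g3.
Summing componentwise gives (12, -5, -11).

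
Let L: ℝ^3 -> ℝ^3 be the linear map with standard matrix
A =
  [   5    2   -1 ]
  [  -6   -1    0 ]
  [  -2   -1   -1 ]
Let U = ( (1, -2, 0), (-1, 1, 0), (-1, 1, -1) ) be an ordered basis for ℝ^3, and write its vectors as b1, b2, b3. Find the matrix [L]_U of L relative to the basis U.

With P the matrix whose columns are b1, ..., b3, [L]_U = P^(-1) A P.
Column by column: L(b1) = A b1 = (1, -4, 0); its U-coordinates (3, 2, 0) give column 1.
Continuing for each basis vector yields [L]_U = [[3, -2, -3], [2, 2, 1], [0, -1, -2]].

[[3, -2, -3], [2, 2, 1], [0, -1, -2]]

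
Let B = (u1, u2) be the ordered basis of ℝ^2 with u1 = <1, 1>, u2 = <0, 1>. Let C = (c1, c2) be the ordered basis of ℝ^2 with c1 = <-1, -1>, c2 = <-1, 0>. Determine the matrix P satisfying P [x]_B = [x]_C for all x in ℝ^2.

[[-1, -1], [0, 1]]

Take x = uj: its B-coordinates are the j-th standard unit vector, so P e_j — column j of P — equals [uj]_C.
u1 = -c1 + 0·c2, giving column 1 = <-1, 0>; repeating for each j gives P = [[-1, -1], [0, 1]].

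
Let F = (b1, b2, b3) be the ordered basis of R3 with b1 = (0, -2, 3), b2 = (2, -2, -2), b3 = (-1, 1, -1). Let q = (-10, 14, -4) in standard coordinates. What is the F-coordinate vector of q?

(-2, -3, 4)

[q]_F is the unique c with M c = q, where M has columns b1, ..., b3.
Solving this 3x3 system gives c = (-2, -3, 4).
Check: -2b1 - 3b2 + 4b3 = (-10, 14, -4).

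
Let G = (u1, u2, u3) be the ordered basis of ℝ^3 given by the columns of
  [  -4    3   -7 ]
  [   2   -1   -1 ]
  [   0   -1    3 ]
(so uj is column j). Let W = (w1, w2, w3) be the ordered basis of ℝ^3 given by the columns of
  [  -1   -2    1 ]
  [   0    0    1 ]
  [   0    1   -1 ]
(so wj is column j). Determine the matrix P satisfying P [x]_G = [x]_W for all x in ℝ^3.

Let M have columns uj and N have columns wj. Then for every x, N [x]_W = x = M [x]_G, so P = N^(-1) M.
Since det N = 1, N^(-1) has integer entries; multiplying gives P = [[2, 0, 2], [2, -2, 2], [2, -1, -1]].

[[2, 0, 2], [2, -2, 2], [2, -1, -1]]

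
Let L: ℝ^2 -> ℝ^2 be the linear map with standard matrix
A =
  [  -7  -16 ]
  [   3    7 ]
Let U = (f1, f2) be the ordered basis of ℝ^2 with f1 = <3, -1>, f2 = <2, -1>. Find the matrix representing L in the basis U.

Let P have columns f1, f2. Then [L]_U = P^(-1) A P.
Here det P = -1, so P^(-1) is integer; computing A P first and then P^(-1)(A P) gives [[-1, 0], [-1, 1]].

[[-1, 0], [-1, 1]]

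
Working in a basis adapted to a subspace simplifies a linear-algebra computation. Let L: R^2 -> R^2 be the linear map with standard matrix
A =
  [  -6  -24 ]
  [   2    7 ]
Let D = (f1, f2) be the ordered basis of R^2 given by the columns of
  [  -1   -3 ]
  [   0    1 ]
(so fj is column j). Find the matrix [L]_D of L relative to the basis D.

[[0, 3], [-2, 1]]

Let P have columns f1, f2. Then [L]_D = P^(-1) A P.
Here det P = -1, so P^(-1) is integer; computing A P first and then P^(-1)(A P) gives [[0, 3], [-2, 1]].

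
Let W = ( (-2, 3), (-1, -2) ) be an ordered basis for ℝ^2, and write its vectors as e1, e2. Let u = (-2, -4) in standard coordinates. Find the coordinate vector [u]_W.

(0, 2)

[u]_W is the unique c with M c = u, where M has columns e1, e2.
System: -2c_1 - c_2 = -2, 3c_1 - 2c_2 = -4; solving gives c_1 = 0, c_2 = 2.
Check: 0·e1 + 2e2 = (-2, -4).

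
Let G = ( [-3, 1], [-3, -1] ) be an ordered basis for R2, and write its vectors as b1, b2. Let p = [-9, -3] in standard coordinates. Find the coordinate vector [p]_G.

[0, 3]

Write p = c_1 b1 + c_2 b2 and solve for the c_i.
System: -3c_1 - 3c_2 = -9, c_1 - c_2 = -3; solving gives c_1 = 0, c_2 = 3.
Check: 0·b1 + 3b2 = [-9, -3].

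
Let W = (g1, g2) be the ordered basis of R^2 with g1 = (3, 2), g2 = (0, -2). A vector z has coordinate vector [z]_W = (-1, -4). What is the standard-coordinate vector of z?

z = M [z]_W, where M has columns g1, g2.
Carrying out the matrix-vector product, z = (-3, 6).

(-3, 6)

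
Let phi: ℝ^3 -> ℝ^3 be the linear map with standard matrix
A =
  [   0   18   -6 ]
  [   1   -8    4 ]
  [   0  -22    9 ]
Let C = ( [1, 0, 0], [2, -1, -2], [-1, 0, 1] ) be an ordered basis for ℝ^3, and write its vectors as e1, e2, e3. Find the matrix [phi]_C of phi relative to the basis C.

[[0, -2, 3], [-1, -2, -3], [-2, 0, 3]]

With P the matrix whose columns are e1, ..., e3, [phi]_C = P^(-1) A P.
Column by column: phi(e1) = A e1 = [0, 1, 0]; its C-coordinates [0, -1, -2] give column 1.
Continuing for each basis vector yields [phi]_C = [[0, -2, 3], [-1, -2, -3], [-2, 0, 3]].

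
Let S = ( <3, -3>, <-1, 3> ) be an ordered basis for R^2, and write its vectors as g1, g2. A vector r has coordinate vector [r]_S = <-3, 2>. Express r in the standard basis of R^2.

<-11, 15>

r = M [r]_S, where M has columns g1, g2.
Carrying out the matrix-vector product, r = <-11, 15>.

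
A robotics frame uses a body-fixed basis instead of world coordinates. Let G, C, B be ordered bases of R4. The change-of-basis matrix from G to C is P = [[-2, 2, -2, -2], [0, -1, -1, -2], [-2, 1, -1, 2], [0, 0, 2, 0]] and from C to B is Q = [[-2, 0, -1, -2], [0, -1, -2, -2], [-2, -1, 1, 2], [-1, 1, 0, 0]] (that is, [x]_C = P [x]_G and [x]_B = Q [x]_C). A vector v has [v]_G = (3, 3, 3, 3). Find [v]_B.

Composing the changes, [v]_B = Q P [v]_G.
Q P = [[6, -5, 1, 2], [4, -1, -1, -2], [2, -2, 8, 8], [2, -3, 1, 0]]; applying this to (3, 3, 3, 3) gives (12, 0, 48, 0).

(12, 0, 48, 0)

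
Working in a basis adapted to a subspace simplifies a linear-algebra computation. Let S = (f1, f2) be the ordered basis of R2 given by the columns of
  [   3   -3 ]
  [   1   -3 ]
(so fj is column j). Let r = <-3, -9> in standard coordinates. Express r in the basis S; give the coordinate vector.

[r]_S is the unique c with M c = r, where M has columns f1, f2.
System: 3c_1 - 3c_2 = -3, c_1 - 3c_2 = -9; solving gives c_1 = 3, c_2 = 4.
Check: 3f1 + 4f2 = <-3, -9>.

<3, 4>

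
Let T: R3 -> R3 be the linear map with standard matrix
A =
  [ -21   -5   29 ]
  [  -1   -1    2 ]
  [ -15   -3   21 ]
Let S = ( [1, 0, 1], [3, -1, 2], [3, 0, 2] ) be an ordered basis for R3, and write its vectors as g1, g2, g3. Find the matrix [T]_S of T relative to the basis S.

With P the matrix whose columns are g1, ..., g3, [T]_S = P^(-1) A P.
Column by column: T(g1) = A g1 = [8, 1, 6]; its S-coordinates [2, -1, 3] give column 1.
Continuing for each basis vector yields [T]_S = [[2, 0, 1], [-1, -2, -1], [3, 2, -1]].

[[2, 0, 1], [-1, -2, -1], [3, 2, -1]]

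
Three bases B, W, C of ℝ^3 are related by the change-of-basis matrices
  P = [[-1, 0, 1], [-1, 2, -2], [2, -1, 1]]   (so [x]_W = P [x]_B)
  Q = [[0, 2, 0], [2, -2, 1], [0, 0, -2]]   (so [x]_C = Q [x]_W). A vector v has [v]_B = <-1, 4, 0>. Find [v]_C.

<18, -22, 12>

Apply P to get W-coordinates <1, 9, -6>, then Q to get C-coordinates.
The result is [v]_C = <18, -22, 12>.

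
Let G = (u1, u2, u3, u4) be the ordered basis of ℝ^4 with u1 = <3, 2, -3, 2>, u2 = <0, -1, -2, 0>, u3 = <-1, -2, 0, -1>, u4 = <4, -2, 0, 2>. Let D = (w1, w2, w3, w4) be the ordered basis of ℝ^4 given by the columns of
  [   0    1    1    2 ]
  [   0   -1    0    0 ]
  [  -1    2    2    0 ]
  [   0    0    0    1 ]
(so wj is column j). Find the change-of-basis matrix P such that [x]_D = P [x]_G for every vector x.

[[1, 2, 2, 0], [-2, 1, 2, 2], [1, -1, -1, -2], [2, 0, -1, 2]]

Take x = uj: its G-coordinates are the j-th standard unit vector, so P e_j — column j of P — equals [uj]_D.
u1 = w1 - 2w2 + w3 + 2w4, giving column 1 = <1, -2, 1, 2>; repeating for each j gives P = [[1, 2, 2, 0], [-2, 1, 2, 2], [1, -1, -1, -2], [2, 0, -1, 2]].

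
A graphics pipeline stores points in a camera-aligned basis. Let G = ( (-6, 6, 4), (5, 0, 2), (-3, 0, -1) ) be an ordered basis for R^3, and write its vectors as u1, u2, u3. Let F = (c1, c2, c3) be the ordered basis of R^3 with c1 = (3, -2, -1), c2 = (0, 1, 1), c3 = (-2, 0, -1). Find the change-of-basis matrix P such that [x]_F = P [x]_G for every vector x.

Let M have columns uj and N have columns cj. Then for every x, N [x]_F = x = M [x]_G, so P = N^(-1) M.
Since det N = -1, N^(-1) has integer entries; multiplying gives P = [[-2, 1, -1], [2, 2, -2], [0, -1, 0]].

[[-2, 1, -1], [2, 2, -2], [0, -1, 0]]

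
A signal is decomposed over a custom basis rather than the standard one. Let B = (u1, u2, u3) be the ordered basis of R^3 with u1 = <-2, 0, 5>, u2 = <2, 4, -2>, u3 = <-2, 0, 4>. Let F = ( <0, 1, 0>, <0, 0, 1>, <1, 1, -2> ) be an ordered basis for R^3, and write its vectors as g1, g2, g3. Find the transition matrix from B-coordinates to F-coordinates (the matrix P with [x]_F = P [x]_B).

Take x = uj: its B-coordinates are the j-th standard unit vector, so P e_j — column j of P — equals [uj]_F.
u1 = 2g1 + g2 - 2g3, giving column 1 = <2, 1, -2>; repeating for each j gives P = [[2, 2, 2], [1, 2, 0], [-2, 2, -2]].

[[2, 2, 2], [1, 2, 0], [-2, 2, -2]]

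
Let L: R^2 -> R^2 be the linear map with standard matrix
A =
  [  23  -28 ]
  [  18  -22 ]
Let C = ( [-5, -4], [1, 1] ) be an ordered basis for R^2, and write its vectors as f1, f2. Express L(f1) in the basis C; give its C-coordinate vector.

Column 1 of [L]_C is the C-coordinate vector of L(f1).
In standard coordinates L(f1) = A f1 = [-3, -2].
Converting to C: [-3, -2] = f1 + 2f2, so the coordinate vector is [1, 2].

[1, 2]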